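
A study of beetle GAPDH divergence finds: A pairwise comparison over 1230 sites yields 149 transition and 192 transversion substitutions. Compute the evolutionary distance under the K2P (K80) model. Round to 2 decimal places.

0.35

P = 149/1230 ≈ 0.121138 and Q = 192/1230 ≈ 0.156098.
Under the Kimura two-parameter model, d = −½ ln(1 − 2P − Q) − ¼ ln(1 − 2Q).
1 − 2P − Q = 0.601626, giving −½ ln(0.601626) = 0.254060.
1 − 2Q = 0.687804, giving −¼ ln(0.687804) = 0.093563.
d = 0.254060 + 0.093563 = 0.347623.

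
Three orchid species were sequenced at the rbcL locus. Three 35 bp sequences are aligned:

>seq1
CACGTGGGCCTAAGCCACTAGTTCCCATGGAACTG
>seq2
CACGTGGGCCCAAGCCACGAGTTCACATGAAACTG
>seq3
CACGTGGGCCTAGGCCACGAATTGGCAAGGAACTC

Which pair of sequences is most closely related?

seq1 and seq2

seq1–seq2: 4/35 differ, p = 0.114, d = 0.124.
seq1–seq3: 7/35 differ, p = 0.200, d = 0.233.
seq2–seq3: 8/35 differ, p = 0.229, d = 0.273.
The smallest distance is between seq1 and seq2.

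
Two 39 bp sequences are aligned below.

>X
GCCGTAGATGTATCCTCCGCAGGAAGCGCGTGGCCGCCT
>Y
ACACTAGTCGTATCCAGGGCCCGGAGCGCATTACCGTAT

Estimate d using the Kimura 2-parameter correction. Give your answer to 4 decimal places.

0.5950

Of 39 sites, 6 differences are transitions and 10 are transversions, so P = 6/39 ≈ 0.153846 and Q = 10/39 ≈ 0.25641.
Under the Kimura two-parameter model, d = −½ ln(1 − 2P − Q) − ¼ ln(1 − 2Q).
1 − 2P − Q = 0.435898, giving −½ ln(0.435898) = 0.415174.
1 − 2Q = 0.48718, giving −¼ ln(0.48718) = 0.179780.
d = 0.415174 + 0.179780 = 0.594954.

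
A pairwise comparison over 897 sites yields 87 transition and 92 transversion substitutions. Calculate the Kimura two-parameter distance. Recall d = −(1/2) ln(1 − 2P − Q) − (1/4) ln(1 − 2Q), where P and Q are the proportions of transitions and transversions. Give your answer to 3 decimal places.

P = 87/897 ≈ 0.09699 and Q = 92/897 ≈ 0.102564.
Under the Kimura two-parameter model, d = −½ ln(1 − 2P − Q) − ¼ ln(1 − 2Q).
1 − 2P − Q = 0.703456, giving −½ ln(0.703456) = 0.175875.
1 − 2Q = 0.794872, giving −¼ ln(0.794872) = 0.057394.
d = 0.175875 + 0.057394 = 0.233269.

0.233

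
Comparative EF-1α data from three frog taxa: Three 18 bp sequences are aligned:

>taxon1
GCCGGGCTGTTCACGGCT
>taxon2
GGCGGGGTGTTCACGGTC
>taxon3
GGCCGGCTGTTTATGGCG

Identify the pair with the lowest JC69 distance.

taxon1 and taxon2

taxon1–taxon2: 4/18 differ, p = 0.222, d = 0.264.
taxon1–taxon3: 5/18 differ, p = 0.278, d = 0.347.
taxon2–taxon3: 6/18 differ, p = 0.333, d = 0.441.
The smallest distance is between taxon1 and taxon2.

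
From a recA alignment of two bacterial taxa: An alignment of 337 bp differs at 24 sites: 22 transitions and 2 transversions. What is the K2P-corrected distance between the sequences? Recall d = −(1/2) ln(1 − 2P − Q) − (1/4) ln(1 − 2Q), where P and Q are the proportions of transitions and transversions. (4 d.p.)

0.0764

P = 22/337 ≈ 0.065282 and Q = 2/337 ≈ 0.005935.
Under the Kimura two-parameter model, d = −½ ln(1 − 2P − Q) − ¼ ln(1 − 2Q).
1 − 2P − Q = 0.863501, giving −½ ln(0.863501) = 0.073380.
1 − 2Q = 0.98813, giving −¼ ln(0.98813) = 0.002985.
d = 0.073380 + 0.002985 = 0.076365.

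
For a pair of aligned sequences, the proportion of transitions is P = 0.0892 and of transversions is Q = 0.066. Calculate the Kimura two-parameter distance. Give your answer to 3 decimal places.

Under the Kimura two-parameter model, d = −½ ln(1 − 2P − Q) − ¼ ln(1 − 2Q).
1 − 2P − Q = 0.7556, giving −½ ln(0.7556) = 0.140122.
1 − 2Q = 0.868, giving −¼ ln(0.868) = 0.035391.
d = 0.140122 + 0.035391 = 0.175513.

0.176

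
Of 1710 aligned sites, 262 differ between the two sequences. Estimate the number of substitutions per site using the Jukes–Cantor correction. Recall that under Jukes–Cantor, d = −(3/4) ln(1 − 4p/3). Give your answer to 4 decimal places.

0.1714

p = 262/1710 ≈ 0.153216.
d = −(3/4) ln(1 − 4p/3) = −0.75 ln(1 − 0.204288) = −0.75 ln(0.795712)
  = −0.75 × (-0.228518) = 0.171389 substitutions/site.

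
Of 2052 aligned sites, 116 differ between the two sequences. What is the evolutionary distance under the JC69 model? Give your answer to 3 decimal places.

0.059

p = 116/2052 ≈ 0.05653.
d = −(3/4) ln(1 − 4p/3) = −0.75 ln(1 − 0.075373) = −0.75 ln(0.924627)
  = −0.75 × (-0.078365) = 0.058774 substitutions/site.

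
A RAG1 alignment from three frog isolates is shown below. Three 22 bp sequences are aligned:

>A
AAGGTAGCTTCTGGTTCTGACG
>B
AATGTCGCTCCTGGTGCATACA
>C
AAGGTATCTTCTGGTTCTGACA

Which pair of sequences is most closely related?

A–B: 7/22 differ, p = 0.318, d = 0.414.
A–C: 2/22 differ, p = 0.091, d = 0.097.
B–C: 7/22 differ, p = 0.318, d = 0.414.
The smallest distance is between A and C.

A and C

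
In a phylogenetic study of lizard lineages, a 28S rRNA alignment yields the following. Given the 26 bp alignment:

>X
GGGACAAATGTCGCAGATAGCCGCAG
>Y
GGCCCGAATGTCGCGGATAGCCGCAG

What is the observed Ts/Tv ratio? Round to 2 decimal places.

Transitions are A↔G and C↔T; transversions are all other mismatches.
Transitions: 2. Transversions: 2.
R = 2/2 = 1.00.

1.00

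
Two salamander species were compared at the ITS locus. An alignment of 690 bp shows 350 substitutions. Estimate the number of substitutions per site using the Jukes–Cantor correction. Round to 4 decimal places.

p = 350/690 ≈ 0.507246.
d = −(3/4) ln(1 − 4p/3) = −0.75 ln(1 − 0.676328) = −0.75 ln(0.323672)
  = −0.75 × (-1.128025) = 0.846019 substitutions/site.

0.8460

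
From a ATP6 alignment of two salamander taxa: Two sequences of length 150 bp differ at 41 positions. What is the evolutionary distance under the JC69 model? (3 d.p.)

0.340

p = 41/150 ≈ 0.273333.
d = −(3/4) ln(1 − 4p/3) = −0.75 ln(1 − 0.364444) = −0.75 ln(0.635556)
  = −0.75 × (-0.453255) = 0.339941 substitutions/site.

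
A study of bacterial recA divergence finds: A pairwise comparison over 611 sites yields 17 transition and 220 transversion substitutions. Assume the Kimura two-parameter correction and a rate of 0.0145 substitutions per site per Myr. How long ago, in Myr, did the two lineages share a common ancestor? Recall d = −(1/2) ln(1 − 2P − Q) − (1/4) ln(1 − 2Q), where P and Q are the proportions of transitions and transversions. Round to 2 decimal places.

20.24

P = 17/611 ≈ 0.027823 and Q = 220/611 ≈ 0.360065.
Under the Kimura two-parameter model, d = −½ ln(1 − 2P − Q) − ¼ ln(1 − 2Q).
1 − 2P − Q = 0.584289, giving −½ ln(0.584289) = 0.268680.
1 − 2Q = 0.27987, giving −¼ ln(0.27987) = 0.318358.
d = 0.268680 + 0.318358 = 0.587038.
Under a molecular clock d = 2μt, so t = d/(2μ) = 0.587038 / (2 × 0.0145) = 20.24 Myr.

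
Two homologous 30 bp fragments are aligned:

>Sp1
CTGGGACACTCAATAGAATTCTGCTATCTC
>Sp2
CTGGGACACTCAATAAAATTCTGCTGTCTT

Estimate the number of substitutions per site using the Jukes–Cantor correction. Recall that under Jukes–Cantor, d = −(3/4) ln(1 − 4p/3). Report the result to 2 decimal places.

The sequences differ at 3 of 30 sites (16, 26, 30), so p = 3/30 = 0.1.
d = −(3/4) ln(1 − 4p/3) = −0.75 ln(1 − 0.133333) = −0.75 ln(0.866667)
  = −0.75 × (-0.143100) = 0.107325 substitutions/site.

0.11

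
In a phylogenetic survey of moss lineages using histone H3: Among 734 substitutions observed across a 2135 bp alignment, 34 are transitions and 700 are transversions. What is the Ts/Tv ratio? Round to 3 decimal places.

R = 34/700 = 0.048571… ≈ 0.049 (to 3 d.p.).

0.049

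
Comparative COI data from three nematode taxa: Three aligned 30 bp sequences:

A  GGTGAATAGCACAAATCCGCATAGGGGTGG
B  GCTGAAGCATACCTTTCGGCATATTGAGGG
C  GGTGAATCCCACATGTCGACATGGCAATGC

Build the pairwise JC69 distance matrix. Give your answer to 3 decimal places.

A–B: 13/30 sites differ → p ≈ 0.433333, d = −0.75 ln(1 − 0.577777) = 0.646666 ≈ 0.647.
A–C: 11/30 sites differ → p ≈ 0.366667, d = −0.75 ln(1 − 0.488889) = 0.503376 ≈ 0.503.
B–C: 13/30 sites differ → p ≈ 0.433333, d = −0.75 ln(1 − 0.577777) = 0.646666 ≈ 0.647.

d(A,B) = 0.647, d(A,C) = 0.503, d(B,C) = 0.647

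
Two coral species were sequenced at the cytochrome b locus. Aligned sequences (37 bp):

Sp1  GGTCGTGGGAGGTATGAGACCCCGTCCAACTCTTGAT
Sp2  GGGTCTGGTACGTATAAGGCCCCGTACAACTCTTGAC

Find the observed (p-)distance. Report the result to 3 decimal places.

The sequences differ at 9 of 37 positions (sites 3, 4, 5, 9, 11, 16, 19, 26, 37).
p = 9/37 = 0.243243… ≈ 0.243 (to 3 d.p.).

0.243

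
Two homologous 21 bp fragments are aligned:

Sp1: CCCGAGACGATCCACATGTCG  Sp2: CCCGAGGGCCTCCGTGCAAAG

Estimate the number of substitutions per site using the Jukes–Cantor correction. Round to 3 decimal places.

The sequences differ at 11 of 21 sites, so p = 11/21 ≈ 0.52381.
d = −(3/4) ln(1 − 4p/3) = −0.75 ln(1 − 0.698413) = −0.75 ln(0.301587)
  = −0.75 × (-1.198697) = 0.899023 substitutions/site.

0.899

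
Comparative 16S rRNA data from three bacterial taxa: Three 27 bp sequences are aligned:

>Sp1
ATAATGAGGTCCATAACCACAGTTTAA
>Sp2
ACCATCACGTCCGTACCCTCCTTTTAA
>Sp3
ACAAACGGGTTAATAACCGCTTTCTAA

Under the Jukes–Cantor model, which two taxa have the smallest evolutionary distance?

Sp1 and Sp2

Sp1–Sp2: 9/27 differ, p = 0.333, d = 0.441.
Sp1–Sp3: 10/27 differ, p = 0.370, d = 0.511.
Sp2–Sp3: 11/27 differ, p = 0.407, d = 0.588.
The smallest distance is between Sp1 and Sp2.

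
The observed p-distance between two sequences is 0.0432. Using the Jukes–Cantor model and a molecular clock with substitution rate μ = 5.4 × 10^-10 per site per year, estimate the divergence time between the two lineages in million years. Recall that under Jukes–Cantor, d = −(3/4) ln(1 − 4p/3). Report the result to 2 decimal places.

d = −(3/4) ln(1 − 4p/3) = −0.75 ln(1 − 0.0576) = −0.75 ln(0.9424)
  = −0.75 × (-0.059325) = 0.044494 substitutions/site.
Under a molecular clock d = 2μt, so t = d/(2μ) = 0.044494 / (2 × 5.4 × 10^-10) = 41.20 million years.

41.20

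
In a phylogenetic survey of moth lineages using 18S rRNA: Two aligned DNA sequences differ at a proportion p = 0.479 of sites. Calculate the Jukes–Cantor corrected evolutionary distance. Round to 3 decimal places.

0.763

d = −(3/4) ln(1 − 4p/3) = −0.75 ln(1 − 0.638667) = −0.75 ln(0.361333)
  = −0.75 × (-1.017955) = 0.763466 substitutions/site.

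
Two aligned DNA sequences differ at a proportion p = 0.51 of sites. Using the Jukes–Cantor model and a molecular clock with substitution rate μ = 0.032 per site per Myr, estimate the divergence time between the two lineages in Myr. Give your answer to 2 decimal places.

13.35

d = −(3/4) ln(1 − 4p/3) = −0.75 ln(1 − 0.68) = −0.75 ln(0.32)
  = −0.75 × (-1.139434) = 0.854576 substitutions/site.
Under a molecular clock d = 2μt, so t = d/(2μ) = 0.854576 / (2 × 0.032) = 13.35 Myr.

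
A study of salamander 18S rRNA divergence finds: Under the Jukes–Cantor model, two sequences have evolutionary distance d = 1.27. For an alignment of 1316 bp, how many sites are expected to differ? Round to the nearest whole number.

805

Invert JC69: p = (3/4)(1 − e^(−4d/3)) = 0.75 × (1 − e^(-1.693333)) = 0.75 × (1 − 0.183906) = 0.612071.
Expected differing sites = pL ≈ 0.612071 × 1316 = 805.485436 ≈ 805.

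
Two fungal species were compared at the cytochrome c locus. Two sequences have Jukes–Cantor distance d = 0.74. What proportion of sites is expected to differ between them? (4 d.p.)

0.4704

p = (3/4)(1 − e^(−4d/3)) = 0.75 × (1 − e^(-0.986667)) = 0.75 × (1 − 0.372817) = 0.470387.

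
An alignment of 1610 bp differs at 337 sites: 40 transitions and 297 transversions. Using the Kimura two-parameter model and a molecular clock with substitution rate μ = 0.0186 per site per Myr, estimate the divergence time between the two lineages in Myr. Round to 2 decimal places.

P = 40/1610 ≈ 0.024845 and Q = 297/1610 ≈ 0.184472.
Under the Kimura two-parameter model, d = −½ ln(1 − 2P − Q) − ¼ ln(1 − 2Q).
1 − 2P − Q = 0.765838, giving −½ ln(0.765838) = 0.133392.
1 − 2Q = 0.631056, giving −¼ ln(0.631056) = 0.115090.
d = 0.133392 + 0.115090 = 0.248482.
Under a molecular clock d = 2μt, so t = d/(2μ) = 0.248482 / (2 × 0.0186) = 6.68 Myr.

6.68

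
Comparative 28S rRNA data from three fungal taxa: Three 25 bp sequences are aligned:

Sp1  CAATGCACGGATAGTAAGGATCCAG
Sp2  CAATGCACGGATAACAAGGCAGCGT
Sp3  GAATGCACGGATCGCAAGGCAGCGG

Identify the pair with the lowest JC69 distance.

Sp1–Sp2: 7/25 differ, p = 0.280, d = 0.351.
Sp1–Sp3: 7/25 differ, p = 0.280, d = 0.351.
Sp2–Sp3: 4/25 differ, p = 0.160, d = 0.180.
The smallest distance is between Sp2 and Sp3.

Sp2 and Sp3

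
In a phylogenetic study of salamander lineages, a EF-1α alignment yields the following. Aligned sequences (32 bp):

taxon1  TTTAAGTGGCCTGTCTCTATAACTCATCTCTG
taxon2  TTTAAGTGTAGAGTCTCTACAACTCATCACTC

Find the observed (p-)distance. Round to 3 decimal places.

The sequences differ at 7 of 32 positions (sites 9, 10, 11, 12, 20, 29, 32).
p = 7/32 = 0.21875 ≈ 0.219 (to 3 d.p.).

0.219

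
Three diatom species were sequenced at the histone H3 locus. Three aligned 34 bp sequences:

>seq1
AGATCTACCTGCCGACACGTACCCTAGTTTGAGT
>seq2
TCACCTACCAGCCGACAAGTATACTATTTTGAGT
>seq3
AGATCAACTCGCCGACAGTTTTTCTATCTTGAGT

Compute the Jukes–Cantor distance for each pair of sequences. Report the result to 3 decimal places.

seq1–seq2: 8/34 sites differ → p ≈ 0.235294, d = −0.75 ln(1 − 0.313725) = 0.282358 ≈ 0.282.
seq1–seq3: 10/34 sites differ → p ≈ 0.294118, d = −0.75 ln(1 − 0.392157) = 0.373379 ≈ 0.373.
seq2–seq3: 11/34 sites differ → p ≈ 0.323529, d = −0.75 ln(1 − 0.431372) = 0.423397 ≈ 0.423.

d(seq1,seq2) = 0.282, d(seq1,seq3) = 0.373, d(seq2,seq3) = 0.423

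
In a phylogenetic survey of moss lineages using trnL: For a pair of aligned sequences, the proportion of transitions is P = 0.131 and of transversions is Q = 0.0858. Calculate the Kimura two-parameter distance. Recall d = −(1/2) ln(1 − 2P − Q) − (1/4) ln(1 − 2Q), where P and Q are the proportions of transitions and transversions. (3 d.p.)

Under the Kimura two-parameter model, d = −½ ln(1 − 2P − Q) − ¼ ln(1 − 2Q).
1 − 2P − Q = 0.6522, giving −½ ln(0.6522) = 0.213702.
1 − 2Q = 0.8284, giving −¼ ln(0.8284) = 0.047065.
d = 0.213702 + 0.047065 = 0.260767.

0.261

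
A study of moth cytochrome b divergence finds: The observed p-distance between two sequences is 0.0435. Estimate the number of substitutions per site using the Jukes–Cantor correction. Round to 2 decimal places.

0.04

d = −(3/4) ln(1 − 4p/3) = −0.75 ln(1 − 0.058) = −0.75 ln(0.942)
  = −0.75 × (-0.059750) = 0.044813 substitutions/site.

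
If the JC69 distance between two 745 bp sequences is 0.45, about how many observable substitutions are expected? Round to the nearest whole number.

252

Invert JC69: p = (3/4)(1 − e^(−4d/3)) = 0.75 × (1 − e^(-0.6)) = 0.75 × (1 − 0.548812) = 0.338391.
Expected differing sites = pL ≈ 0.338391 × 745 = 252.101295 ≈ 252.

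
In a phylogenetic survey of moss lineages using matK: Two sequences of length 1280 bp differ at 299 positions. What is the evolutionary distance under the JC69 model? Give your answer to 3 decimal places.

p = 299/1280 ≈ 0.233594.
d = −(3/4) ln(1 − 4p/3) = −0.75 ln(1 − 0.311459) = −0.75 ln(0.688541)
  = −0.75 × (-0.373180) = 0.279885 substitutions/site.

0.280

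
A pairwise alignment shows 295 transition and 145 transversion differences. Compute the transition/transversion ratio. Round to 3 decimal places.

2.034

R = 295/145 = 2.034482… ≈ 2.034 (to 3 d.p.).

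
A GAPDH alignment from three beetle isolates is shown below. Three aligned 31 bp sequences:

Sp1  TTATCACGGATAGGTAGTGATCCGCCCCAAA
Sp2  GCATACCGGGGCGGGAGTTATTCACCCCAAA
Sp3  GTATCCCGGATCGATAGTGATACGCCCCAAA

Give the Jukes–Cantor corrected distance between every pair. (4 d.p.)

Sp1–Sp2: 11/31 sites differ → p ≈ 0.354839, d = −0.75 ln(1 − 0.473119) = 0.480585 ≈ 0.4806.
Sp1–Sp3: 5/31 sites differ → p ≈ 0.16129, d = −0.75 ln(1 − 0.215053) = 0.181604 ≈ 0.1816.
Sp2–Sp3: 9/31 sites differ → p ≈ 0.290323, d = −0.75 ln(1 − 0.387097) = 0.367161 ≈ 0.3672.

d(Sp1,Sp2) = 0.4806, d(Sp1,Sp3) = 0.1816, d(Sp2,Sp3) = 0.3672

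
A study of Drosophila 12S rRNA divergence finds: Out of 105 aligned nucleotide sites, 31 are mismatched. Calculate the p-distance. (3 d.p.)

0.295

p = 31/105 = 0.295238… ≈ 0.295 (to 3 d.p.).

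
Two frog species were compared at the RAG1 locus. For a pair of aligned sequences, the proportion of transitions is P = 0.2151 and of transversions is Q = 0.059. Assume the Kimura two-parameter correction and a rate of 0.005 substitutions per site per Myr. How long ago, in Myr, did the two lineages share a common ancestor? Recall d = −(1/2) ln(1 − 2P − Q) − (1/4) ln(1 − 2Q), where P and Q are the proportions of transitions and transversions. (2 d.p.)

Under the Kimura two-parameter model, d = −½ ln(1 − 2P − Q) − ¼ ln(1 − 2Q).
1 − 2P − Q = 0.5108, giving −½ ln(0.5108) = 0.335889.
1 − 2Q = 0.882, giving −¼ ln(0.882) = 0.031391.
d = 0.335889 + 0.031391 = 0.367280.
Under a molecular clock d = 2μt, so t = d/(2μ) = 0.367280 / (2 × 0.005) = 36.73 Myr.

36.73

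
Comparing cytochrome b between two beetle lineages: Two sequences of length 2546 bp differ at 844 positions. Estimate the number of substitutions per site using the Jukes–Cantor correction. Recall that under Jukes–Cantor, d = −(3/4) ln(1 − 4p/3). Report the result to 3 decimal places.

p = 844/2546 ≈ 0.3315.
d = −(3/4) ln(1 − 4p/3) = −0.75 ln(1 − 0.442) = −0.75 ln(0.558)
  = −0.75 × (-0.583396) = 0.437547 substitutions/site.

0.438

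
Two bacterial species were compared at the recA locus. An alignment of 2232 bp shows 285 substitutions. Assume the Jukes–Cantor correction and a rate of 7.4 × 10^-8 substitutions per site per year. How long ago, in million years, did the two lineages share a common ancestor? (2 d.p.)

p = 285/2232 ≈ 0.127688.
d = −(3/4) ln(1 − 4p/3) = −0.75 ln(1 − 0.170251) = −0.75 ln(0.829749)
  = −0.75 × (-0.186632) = 0.139974 substitutions/site.
Under a molecular clock d = 2μt, so t = d/(2μ) = 0.139974 / (2 × 7.4 × 10^-8) = 0.95 million years.

0.95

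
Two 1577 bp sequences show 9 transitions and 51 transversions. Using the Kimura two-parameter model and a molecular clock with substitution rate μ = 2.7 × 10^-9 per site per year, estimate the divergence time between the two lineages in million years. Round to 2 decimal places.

7.24

P = 9/1577 ≈ 0.005707 and Q = 51/1577 ≈ 0.03234.
Under the Kimura two-parameter model, d = −½ ln(1 − 2P − Q) − ¼ ln(1 − 2Q).
1 − 2P − Q = 0.956246, giving −½ ln(0.956246) = 0.022370.
1 − 2Q = 0.93532, giving −¼ ln(0.93532) = 0.016717.
d = 0.022370 + 0.016717 = 0.039087.
Under a molecular clock d = 2μt, so t = d/(2μ) = 0.039087 / (2 × 2.7 × 10^-9) = 7.24 million years.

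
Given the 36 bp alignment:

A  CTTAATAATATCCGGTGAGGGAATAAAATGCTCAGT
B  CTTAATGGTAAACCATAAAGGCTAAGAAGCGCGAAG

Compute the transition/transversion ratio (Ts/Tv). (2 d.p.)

0.73

Transitions are A↔G and C↔T; transversions are all other mismatches.
Transitions: 8. Transversions: 11.
R = 8/11 = 0.727272… ≈ 0.73 (to 2 d.p.).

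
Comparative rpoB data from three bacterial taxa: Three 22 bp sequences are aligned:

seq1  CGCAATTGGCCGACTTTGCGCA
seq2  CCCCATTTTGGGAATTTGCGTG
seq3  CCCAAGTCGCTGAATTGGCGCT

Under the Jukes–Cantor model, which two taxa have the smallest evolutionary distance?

seq1 and seq3

seq1–seq2: 9/22 differ, p = 0.409, d = 0.591.
seq1–seq3: 7/22 differ, p = 0.318, d = 0.414.
seq2–seq3: 9/22 differ, p = 0.409, d = 0.591.
The smallest distance is between seq1 and seq3.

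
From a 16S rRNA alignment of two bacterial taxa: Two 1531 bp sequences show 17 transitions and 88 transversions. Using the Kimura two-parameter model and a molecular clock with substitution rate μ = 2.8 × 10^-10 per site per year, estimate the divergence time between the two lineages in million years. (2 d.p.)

P = 17/1531 ≈ 0.011104 and Q = 88/1531 ≈ 0.057479.
Under the Kimura two-parameter model, d = −½ ln(1 − 2P − Q) − ¼ ln(1 − 2Q).
1 − 2P − Q = 0.920313, giving −½ ln(0.920313) = 0.041521.
1 − 2Q = 0.885042, giving −¼ ln(0.885042) = 0.030530.
d = 0.041521 + 0.030530 = 0.072051.
Under a molecular clock d = 2μt, so t = d/(2μ) = 0.072051 / (2 × 2.8 × 10^-10) = 128.66 million years.

128.66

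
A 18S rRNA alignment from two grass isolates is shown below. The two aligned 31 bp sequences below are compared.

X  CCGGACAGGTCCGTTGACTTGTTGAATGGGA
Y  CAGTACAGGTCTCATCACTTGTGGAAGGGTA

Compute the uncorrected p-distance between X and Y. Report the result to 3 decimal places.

0.290

The sequences differ at 9 of 31 positions (sites 2, 4, 12, 13, 14, 16, 23, 27, 30).
p = 9/31 = 0.290322… ≈ 0.290 (to 3 d.p.).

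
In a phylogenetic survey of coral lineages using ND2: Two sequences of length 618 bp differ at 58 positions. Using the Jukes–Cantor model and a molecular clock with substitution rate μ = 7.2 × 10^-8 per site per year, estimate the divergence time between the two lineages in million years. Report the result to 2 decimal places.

p = 58/618 ≈ 0.093851.
d = −(3/4) ln(1 − 4p/3) = −0.75 ln(1 − 0.125135) = −0.75 ln(0.874865)
  = −0.75 × (-0.133686) = 0.100265 substitutions/site.
Under a molecular clock d = 2μt, so t = d/(2μ) = 0.100265 / (2 × 7.2 × 10^-8) = 0.70 million years.

0.70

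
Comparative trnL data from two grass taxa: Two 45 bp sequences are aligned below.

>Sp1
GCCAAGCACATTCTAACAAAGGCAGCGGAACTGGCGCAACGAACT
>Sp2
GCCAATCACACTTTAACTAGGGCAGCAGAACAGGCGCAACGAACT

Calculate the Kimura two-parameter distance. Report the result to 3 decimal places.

Of 45 sites, 4 differences are transitions and 3 are transversions, so P = 4/45 ≈ 0.088889 and Q = 3/45 ≈ 0.066667.
Under the Kimura two-parameter model, d = −½ ln(1 − 2P − Q) − ¼ ln(1 − 2Q).
1 − 2P − Q = 0.755555, giving −½ ln(0.755555) = 0.140151.
1 − 2Q = 0.866666, giving −¼ ln(0.866666) = 0.035775.
d = 0.140151 + 0.035775 = 0.175926.

0.176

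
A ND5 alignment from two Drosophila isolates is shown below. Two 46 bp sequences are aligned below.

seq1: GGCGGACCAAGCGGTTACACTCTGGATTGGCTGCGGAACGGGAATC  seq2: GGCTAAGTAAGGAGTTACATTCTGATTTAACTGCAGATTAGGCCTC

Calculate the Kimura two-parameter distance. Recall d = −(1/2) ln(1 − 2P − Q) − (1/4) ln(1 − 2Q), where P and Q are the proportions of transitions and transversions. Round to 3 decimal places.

Of 46 sites, 10 differences are transitions and 7 are transversions, so P = 10/46 ≈ 0.217391 and Q = 7/46 ≈ 0.152174.
Under the Kimura two-parameter model, d = −½ ln(1 − 2P − Q) − ¼ ln(1 − 2Q).
1 − 2P − Q = 0.413044, giving −½ ln(0.413044) = 0.442101.
1 − 2Q = 0.695652, giving −¼ ln(0.695652) = 0.090726.
d = 0.442101 + 0.090726 = 0.532827.

0.533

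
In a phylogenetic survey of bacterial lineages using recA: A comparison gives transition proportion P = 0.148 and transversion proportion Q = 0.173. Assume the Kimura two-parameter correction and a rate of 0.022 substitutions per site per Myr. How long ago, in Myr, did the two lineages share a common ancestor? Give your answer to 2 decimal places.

9.61

Under the Kimura two-parameter model, d = −½ ln(1 − 2P − Q) − ¼ ln(1 − 2Q).
1 − 2P − Q = 0.531, giving −½ ln(0.531) = 0.316497.
1 − 2Q = 0.654, giving −¼ ln(0.654) = 0.106162.
d = 0.316497 + 0.106162 = 0.422659.
Under a molecular clock d = 2μt, so t = d/(2μ) = 0.422659 / (2 × 0.022) = 9.61 Myr.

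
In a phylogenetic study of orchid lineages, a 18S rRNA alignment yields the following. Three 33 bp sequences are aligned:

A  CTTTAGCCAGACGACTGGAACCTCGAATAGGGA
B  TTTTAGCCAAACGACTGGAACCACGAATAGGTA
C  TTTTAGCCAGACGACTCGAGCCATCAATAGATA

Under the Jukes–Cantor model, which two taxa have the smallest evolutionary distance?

A–B: 4/33 differ, p = 0.121, d = 0.132.
A–C: 8/33 differ, p = 0.242, d = 0.293.
B–C: 6/33 differ, p = 0.182, d = 0.208.
The smallest distance is between A and B.

A and B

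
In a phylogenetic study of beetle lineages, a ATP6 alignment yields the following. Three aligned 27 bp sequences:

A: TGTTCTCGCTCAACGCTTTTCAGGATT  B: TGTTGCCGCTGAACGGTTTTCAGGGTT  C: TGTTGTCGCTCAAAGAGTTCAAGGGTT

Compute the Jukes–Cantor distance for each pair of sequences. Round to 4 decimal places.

A–B: 5/27 sites differ → p ≈ 0.185185, d = −0.75 ln(1 − 0.246913) = 0.212681 ≈ 0.2127.
A–C: 7/27 sites differ → p ≈ 0.259259, d = −0.75 ln(1 − 0.345679) = 0.318118 ≈ 0.3181.
B–C: 7/27 sites differ → p ≈ 0.259259, d = −0.75 ln(1 − 0.345679) = 0.318118 ≈ 0.3181.

d(A,B) = 0.2127, d(A,C) = 0.3181, d(B,C) = 0.3181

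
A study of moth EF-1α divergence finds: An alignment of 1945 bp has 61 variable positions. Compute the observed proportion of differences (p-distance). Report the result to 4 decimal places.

0.0314

p = 61/1945 = 0.031362… ≈ 0.0314 (to 4 d.p.).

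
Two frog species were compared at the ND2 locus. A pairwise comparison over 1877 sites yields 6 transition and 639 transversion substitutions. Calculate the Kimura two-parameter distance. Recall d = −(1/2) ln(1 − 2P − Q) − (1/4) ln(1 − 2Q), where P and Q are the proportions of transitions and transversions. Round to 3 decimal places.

P = 6/1877 ≈ 0.003197 and Q = 639/1877 ≈ 0.340437.
Under the Kimura two-parameter model, d = −½ ln(1 − 2P − Q) − ¼ ln(1 − 2Q).
1 − 2P − Q = 0.653169, giving −½ ln(0.653169) = 0.212960.
1 − 2Q = 0.319126, giving −¼ ln(0.319126) = 0.285542.
d = 0.212960 + 0.285542 = 0.498502.

0.499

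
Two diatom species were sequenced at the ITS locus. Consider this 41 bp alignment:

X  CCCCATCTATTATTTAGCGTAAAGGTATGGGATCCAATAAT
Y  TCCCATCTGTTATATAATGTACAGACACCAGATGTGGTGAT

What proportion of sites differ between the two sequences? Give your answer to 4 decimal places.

0.3902

The sequences differ at 16 of 41 positions.
p = 16/41 = 0.390243… ≈ 0.3902 (to 4 d.p.).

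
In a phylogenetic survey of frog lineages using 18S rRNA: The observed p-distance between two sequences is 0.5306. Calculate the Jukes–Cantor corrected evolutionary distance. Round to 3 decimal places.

d = −(3/4) ln(1 − 4p/3) = −0.75 ln(1 − 0.707467) = −0.75 ln(0.292533)
  = −0.75 × (-1.229178) = 0.921884 substitutions/site.

0.922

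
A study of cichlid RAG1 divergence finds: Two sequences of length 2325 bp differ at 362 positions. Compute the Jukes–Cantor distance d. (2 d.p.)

0.17

p = 362/2325 ≈ 0.155699.
d = −(3/4) ln(1 − 4p/3) = −0.75 ln(1 − 0.207599) = −0.75 ln(0.792401)
  = −0.75 × (-0.232688) = 0.174516 substitutions/site.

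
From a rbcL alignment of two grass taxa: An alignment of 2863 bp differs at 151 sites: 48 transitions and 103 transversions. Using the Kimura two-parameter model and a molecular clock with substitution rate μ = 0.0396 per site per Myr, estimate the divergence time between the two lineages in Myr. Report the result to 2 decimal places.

P = 48/2863 ≈ 0.016766 and Q = 103/2863 ≈ 0.035976.
Under the Kimura two-parameter model, d = −½ ln(1 − 2P − Q) − ¼ ln(1 − 2Q).
1 − 2P − Q = 0.930492, giving −½ ln(0.930492) = 0.036021.
1 − 2Q = 0.928048, giving −¼ ln(0.928048) = 0.018668.
d = 0.036021 + 0.018668 = 0.054689.
Under a molecular clock d = 2μt, so t = d/(2μ) = 0.054689 / (2 × 0.0396) = 0.69 Myr.

0.69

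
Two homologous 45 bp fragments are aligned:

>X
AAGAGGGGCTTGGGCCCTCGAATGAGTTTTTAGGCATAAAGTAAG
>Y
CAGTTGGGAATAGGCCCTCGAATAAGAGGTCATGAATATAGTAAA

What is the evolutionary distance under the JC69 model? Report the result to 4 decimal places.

The sequences differ at 15 of 45 sites, so p = 15/45 ≈ 0.333333.
d = −(3/4) ln(1 − 4p/3) = −0.75 ln(1 − 0.444444) = −0.75 ln(0.555556)
  = −0.75 × (-0.587786) = 0.440840 substitutions/site.

0.4408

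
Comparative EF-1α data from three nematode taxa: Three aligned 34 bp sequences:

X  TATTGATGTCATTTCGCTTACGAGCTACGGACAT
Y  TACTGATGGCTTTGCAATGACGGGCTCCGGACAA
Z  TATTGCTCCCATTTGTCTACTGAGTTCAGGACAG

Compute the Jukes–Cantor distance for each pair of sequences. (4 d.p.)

d(X,Y) = 0.3734, d(X,Z) = 0.4770, d(Y,Z) = 0.7405

X–Y: 10/34 sites differ → p ≈ 0.294118, d = −0.75 ln(1 − 0.392157) = 0.373379 ≈ 0.3734.
X–Z: 12/34 sites differ → p ≈ 0.352941, d = −0.75 ln(1 − 0.470588) = 0.476991 ≈ 0.4770.
Y–Z: 16/34 sites differ → p ≈ 0.470588, d = −0.75 ln(1 − 0.627451) = 0.740540 ≈ 0.7405.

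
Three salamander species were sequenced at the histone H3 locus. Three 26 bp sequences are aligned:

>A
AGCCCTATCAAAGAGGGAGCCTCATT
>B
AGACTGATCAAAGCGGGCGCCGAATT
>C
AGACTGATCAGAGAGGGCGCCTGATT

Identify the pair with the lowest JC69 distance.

B and C

A–B: 7/26 differ, p = 0.269, d = 0.334.
A–C: 6/26 differ, p = 0.231, d = 0.276.
B–C: 4/26 differ, p = 0.154, d = 0.172.
The smallest distance is between B and C.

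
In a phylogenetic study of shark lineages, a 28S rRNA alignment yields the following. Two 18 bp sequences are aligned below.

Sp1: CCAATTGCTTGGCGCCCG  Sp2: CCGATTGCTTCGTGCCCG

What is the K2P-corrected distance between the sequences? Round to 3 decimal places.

Of 18 sites, 2 differences are transitions and 1 are transversions, so P = 2/18 ≈ 0.111111 and Q = 1/18 ≈ 0.055556.
Under the Kimura two-parameter model, d = −½ ln(1 − 2P − Q) − ¼ ln(1 − 2Q).
1 − 2P − Q = 0.722222, giving −½ ln(0.722222) = 0.162711.
1 − 2Q = 0.888888, giving −¼ ln(0.888888) = 0.029446.
d = 0.162711 + 0.029446 = 0.192157.

0.192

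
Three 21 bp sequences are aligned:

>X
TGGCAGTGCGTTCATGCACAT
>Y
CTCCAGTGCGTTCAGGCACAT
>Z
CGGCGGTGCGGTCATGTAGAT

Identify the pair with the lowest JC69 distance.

X–Y: 4/21 differ, p = 0.190, d = 0.220.
X–Z: 5/21 differ, p = 0.238, d = 0.286.
Y–Z: 7/21 differ, p = 0.333, d = 0.441.
The smallest distance is between X and Y.

X and Y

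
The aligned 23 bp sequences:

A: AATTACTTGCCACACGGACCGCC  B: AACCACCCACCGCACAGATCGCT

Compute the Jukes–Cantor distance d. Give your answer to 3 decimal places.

The sequences differ at 9 of 23 sites (3, 4, 7, 8, 9, 12, 16, 19, 23), so p = 9/23 ≈ 0.391304.
d = −(3/4) ln(1 − 4p/3) = −0.75 ln(1 − 0.521739) = −0.75 ln(0.478261)
  = −0.75 × (-0.737599) = 0.553199 substitutions/site.

0.553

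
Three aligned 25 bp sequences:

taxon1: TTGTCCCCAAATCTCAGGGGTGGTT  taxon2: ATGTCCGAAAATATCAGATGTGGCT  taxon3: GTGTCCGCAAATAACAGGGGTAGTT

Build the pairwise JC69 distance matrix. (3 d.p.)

taxon1–taxon2: 7/25 sites differ → p = 0.28, d = −0.75 ln(1 − 0.373333) = 0.350505 ≈ 0.351.
taxon1–taxon3: 5/25 sites differ → p = 0.2, d = −0.75 ln(1 − 0.266667) = 0.232617 ≈ 0.233.
taxon2–taxon3: 7/25 sites differ → p = 0.28, d = −0.75 ln(1 − 0.373333) = 0.350505 ≈ 0.351.

d(taxon1,taxon2) = 0.351, d(taxon1,taxon3) = 0.233, d(taxon2,taxon3) = 0.351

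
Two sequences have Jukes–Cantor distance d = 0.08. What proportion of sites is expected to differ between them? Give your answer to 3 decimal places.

0.076

p = (3/4)(1 − e^(−4d/3)) = 0.75 × (1 − e^(-0.106667)) = 0.75 × (1 − 0.898825) = 0.075881.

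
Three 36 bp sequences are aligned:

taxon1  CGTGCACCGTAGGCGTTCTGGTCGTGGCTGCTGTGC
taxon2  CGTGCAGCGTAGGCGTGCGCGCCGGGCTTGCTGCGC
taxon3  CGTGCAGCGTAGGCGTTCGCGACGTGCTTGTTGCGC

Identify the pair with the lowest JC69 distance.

taxon1–taxon2: 9/36 differ, p = 0.250, d = 0.304.
taxon1–taxon3: 8/36 differ, p = 0.222, d = 0.264.
taxon2–taxon3: 4/36 differ, p = 0.111, d = 0.120.
The smallest distance is between taxon2 and taxon3.

taxon2 and taxon3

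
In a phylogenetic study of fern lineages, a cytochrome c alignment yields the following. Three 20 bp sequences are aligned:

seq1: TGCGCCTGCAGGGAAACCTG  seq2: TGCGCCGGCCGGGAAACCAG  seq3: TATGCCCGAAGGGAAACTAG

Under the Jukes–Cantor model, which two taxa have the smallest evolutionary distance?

seq1 and seq2

seq1–seq2: 3/20 differ, p = 0.150, d = 0.167.
seq1–seq3: 6/20 differ, p = 0.300, d = 0.383.
seq2–seq3: 6/20 differ, p = 0.300, d = 0.383.
The smallest distance is between seq1 and seq2.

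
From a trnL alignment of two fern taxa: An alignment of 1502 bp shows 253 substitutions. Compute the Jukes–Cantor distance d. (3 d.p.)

0.191

p = 253/1502 ≈ 0.168442.
d = −(3/4) ln(1 − 4p/3) = −0.75 ln(1 − 0.224589) = −0.75 ln(0.775411)
  = −0.75 × (-0.254362) = 0.190772 substitutions/site.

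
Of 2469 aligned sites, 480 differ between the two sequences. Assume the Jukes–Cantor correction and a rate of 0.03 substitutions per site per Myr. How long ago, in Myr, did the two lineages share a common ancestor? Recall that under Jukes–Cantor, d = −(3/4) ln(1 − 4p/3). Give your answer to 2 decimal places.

3.75

p = 480/2469 ≈ 0.194411.
d = −(3/4) ln(1 − 4p/3) = −0.75 ln(1 − 0.259215) = −0.75 ln(0.740785)
  = −0.75 × (-0.300045) = 0.225034 substitutions/site.
Under a molecular clock d = 2μt, so t = d/(2μ) = 0.225034 / (2 × 0.03) = 3.75 Myr.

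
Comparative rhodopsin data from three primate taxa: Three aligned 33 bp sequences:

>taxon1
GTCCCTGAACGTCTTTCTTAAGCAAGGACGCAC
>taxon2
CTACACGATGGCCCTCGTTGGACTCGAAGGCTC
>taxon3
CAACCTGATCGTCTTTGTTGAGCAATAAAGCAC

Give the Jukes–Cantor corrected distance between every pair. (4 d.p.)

taxon1–taxon2: 18/33 sites differ → p ≈ 0.545455, d = −0.75 ln(1 − 0.727273) = 0.974463 ≈ 0.9745.
taxon1–taxon3: 9/33 sites differ → p ≈ 0.272727, d = −0.75 ln(1 − 0.363636) = 0.338988 ≈ 0.3390.
taxon2–taxon3: 14/33 sites differ → p ≈ 0.424242, d = −0.75 ln(1 − 0.565656) = 0.625439 ≈ 0.6254.

d(taxon1,taxon2) = 0.9745, d(taxon1,taxon3) = 0.3390, d(taxon2,taxon3) = 0.6254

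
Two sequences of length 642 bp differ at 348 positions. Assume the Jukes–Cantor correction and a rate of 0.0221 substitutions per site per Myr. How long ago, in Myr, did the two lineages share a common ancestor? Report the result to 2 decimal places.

p = 348/642 ≈ 0.542056.
d = −(3/4) ln(1 − 4p/3) = −0.75 ln(1 − 0.722741) = −0.75 ln(0.277259)
  = −0.75 × (-1.282803) = 0.962102 substitutions/site.
Under a molecular clock d = 2μt, so t = d/(2μ) = 0.962102 / (2 × 0.0221) = 21.77 Myr.

21.77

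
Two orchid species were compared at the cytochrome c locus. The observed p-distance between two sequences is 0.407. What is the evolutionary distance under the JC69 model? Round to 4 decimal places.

0.5868

d = −(3/4) ln(1 − 4p/3) = −0.75 ln(1 − 0.542667) = −0.75 ln(0.457333)
  = −0.75 × (-0.782343) = 0.586757 substitutions/site.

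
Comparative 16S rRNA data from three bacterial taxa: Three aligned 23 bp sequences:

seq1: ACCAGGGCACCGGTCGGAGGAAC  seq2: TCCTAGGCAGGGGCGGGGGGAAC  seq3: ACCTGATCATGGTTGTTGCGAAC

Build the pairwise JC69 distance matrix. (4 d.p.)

d(seq1,seq2) = 0.4674, d(seq1,seq3) = 0.7614, d(seq2,seq3) = 0.6501

seq1–seq2: 8/23 sites differ → p ≈ 0.347826, d = −0.75 ln(1 − 0.463768) = 0.467391 ≈ 0.4674.
seq1–seq3: 11/23 sites differ → p ≈ 0.478261, d = −0.75 ln(1 − 0.637681) = 0.761423 ≈ 0.7614.
seq2–seq3: 10/23 sites differ → p ≈ 0.434783, d = −0.75 ln(1 − 0.579711) = 0.650110 ≈ 0.6501.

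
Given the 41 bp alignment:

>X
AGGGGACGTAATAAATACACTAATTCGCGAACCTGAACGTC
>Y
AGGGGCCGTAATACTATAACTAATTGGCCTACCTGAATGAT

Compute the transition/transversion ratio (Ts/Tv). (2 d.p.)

0.20

Transitions are A↔G and C↔T; transversions are all other mismatches.
Transitions: 2. Transversions: 10.
R = 2/10 = 0.20.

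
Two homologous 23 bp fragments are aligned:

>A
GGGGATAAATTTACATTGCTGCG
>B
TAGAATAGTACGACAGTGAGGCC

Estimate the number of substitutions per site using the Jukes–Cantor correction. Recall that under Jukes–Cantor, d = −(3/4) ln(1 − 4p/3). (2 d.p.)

0.89

The sequences differ at 12 of 23 sites, so p = 12/23 ≈ 0.521739.
d = −(3/4) ln(1 − 4p/3) = −0.75 ln(1 − 0.695652) = −0.75 ln(0.304348)
  = −0.75 × (-1.189583) = 0.892187 substitutions/site.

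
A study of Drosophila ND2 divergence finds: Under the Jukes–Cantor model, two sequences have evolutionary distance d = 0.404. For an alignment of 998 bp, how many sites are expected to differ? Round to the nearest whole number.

312

Invert JC69: p = (3/4)(1 − e^(−4d/3)) = 0.75 × (1 − e^(-0.538667)) = 0.75 × (1 − 0.583526) = 0.312356.
Expected differing sites = pL ≈ 0.312356 × 998 = 311.731288 ≈ 312.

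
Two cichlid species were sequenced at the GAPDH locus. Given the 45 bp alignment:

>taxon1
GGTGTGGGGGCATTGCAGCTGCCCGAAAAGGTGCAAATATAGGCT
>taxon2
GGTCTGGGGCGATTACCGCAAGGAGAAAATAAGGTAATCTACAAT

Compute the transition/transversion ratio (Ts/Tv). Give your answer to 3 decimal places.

Transitions are A↔G and C↔T; transversions are all other mismatches.
Transitions: 4. Transversions: 15.
R = 4/15 = 0.266666… ≈ 0.267 (to 3 d.p.).

0.267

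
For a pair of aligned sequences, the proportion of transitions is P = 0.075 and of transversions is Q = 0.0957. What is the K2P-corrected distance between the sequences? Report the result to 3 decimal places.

Under the Kimura two-parameter model, d = −½ ln(1 − 2P − Q) − ¼ ln(1 − 2Q).
1 − 2P − Q = 0.7543, giving −½ ln(0.7543) = 0.140983.
1 − 2Q = 0.8086, giving −¼ ln(0.8086) = 0.053113.
d = 0.140983 + 0.053113 = 0.194096.

0.194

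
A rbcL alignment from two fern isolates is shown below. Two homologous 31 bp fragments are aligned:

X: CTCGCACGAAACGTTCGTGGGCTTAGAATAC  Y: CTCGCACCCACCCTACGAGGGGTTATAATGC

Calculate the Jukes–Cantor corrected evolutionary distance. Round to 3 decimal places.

The sequences differ at 9 of 31 sites (8, 9, 11, 13, 15, 18, 22, 26, 30), so p = 9/31 ≈ 0.290323.
d = −(3/4) ln(1 − 4p/3) = −0.75 ln(1 − 0.387097) = −0.75 ln(0.612903)
  = −0.75 × (-0.489549) = 0.367162 substitutions/site.

0.367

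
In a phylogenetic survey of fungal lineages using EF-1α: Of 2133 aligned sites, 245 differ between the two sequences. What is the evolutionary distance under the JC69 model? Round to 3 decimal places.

0.125

p = 245/2133 ≈ 0.114862.
d = −(3/4) ln(1 − 4p/3) = −0.75 ln(1 − 0.153149) = −0.75 ln(0.846851)
  = −0.75 × (-0.166231) = 0.124673 substitutions/site.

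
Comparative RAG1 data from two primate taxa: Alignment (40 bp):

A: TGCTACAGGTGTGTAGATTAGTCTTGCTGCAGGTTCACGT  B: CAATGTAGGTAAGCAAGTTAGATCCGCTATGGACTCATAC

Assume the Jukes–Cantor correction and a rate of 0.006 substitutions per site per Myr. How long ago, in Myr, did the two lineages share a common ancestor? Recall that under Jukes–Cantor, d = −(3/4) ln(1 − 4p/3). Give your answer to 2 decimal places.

82.61

The sequences differ at 22 of 40 sites, so p = 22/40 = 0.55.
d = −(3/4) ln(1 − 4p/3) = −0.75 ln(1 − 0.733333) = −0.75 ln(0.266667)
  = −0.75 × (-1.321755) = 0.991316 substitutions/site.
Under a molecular clock d = 2μt, so t = d/(2μ) = 0.991316 / (2 × 0.006) = 82.61 Myr.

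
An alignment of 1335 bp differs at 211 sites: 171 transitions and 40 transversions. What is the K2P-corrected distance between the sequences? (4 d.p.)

0.1840

P = 171/1335 ≈ 0.12809 and Q = 40/1335 ≈ 0.029963.
Under the Kimura two-parameter model, d = −½ ln(1 − 2P − Q) − ¼ ln(1 − 2Q).
1 − 2P − Q = 0.713857, giving −½ ln(0.713857) = 0.168536.
1 − 2Q = 0.940074, giving −¼ ln(0.940074) = 0.015449.
d = 0.168536 + 0.015449 = 0.183985.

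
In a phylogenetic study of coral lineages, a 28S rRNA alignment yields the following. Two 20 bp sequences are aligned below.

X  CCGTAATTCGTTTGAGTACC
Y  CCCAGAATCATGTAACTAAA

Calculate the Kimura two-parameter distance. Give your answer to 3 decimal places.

Of 20 sites, 3 differences are transitions and 7 are transversions, so P = 3/20 = 0.15 and Q = 7/20 = 0.35.
Under the Kimura two-parameter model, d = −½ ln(1 − 2P − Q) − ¼ ln(1 − 2Q).
1 − 2P − Q = 0.35, giving −½ ln(0.35) = 0.524911.
1 − 2Q = 0.3, giving −¼ ln(0.3) = 0.300993.
d = 0.524911 + 0.300993 = 0.825904.

0.826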